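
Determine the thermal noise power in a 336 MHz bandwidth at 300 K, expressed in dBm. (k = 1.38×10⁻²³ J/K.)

−88.6 dBm

P_n = kTB = 1.38×10⁻²³ × 300 × 3.36×10⁸ = 1.39×10⁻¹² W
In dBm: 10 log₁₀(1.39×10⁻¹² / 10⁻³) = −88.6 dBm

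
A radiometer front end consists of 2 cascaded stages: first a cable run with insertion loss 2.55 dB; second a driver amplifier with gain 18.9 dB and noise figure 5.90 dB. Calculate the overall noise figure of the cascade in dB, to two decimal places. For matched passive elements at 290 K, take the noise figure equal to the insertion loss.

8.45 dB

Convert to linear (a loss of L dB is a gain of −L dB): F_i = 10^(NF_i/10), G_i = 10^(G_i,dB/10)
  Stage 1: F_1 = 10^(2.55/10) = 1.799, G_1 = 10^(−2.55/10) = 0.5559
  Stage 2: F_2 = 10^(5.90/10) = 3.890, G_2 = 10^(18.9/10) = 77.62
Friis cascade:
  F = 1.799 + (3.890 − 1)/0.5559 = 6.998
NF = 10 log₁₀(6.998) = 8.45 dB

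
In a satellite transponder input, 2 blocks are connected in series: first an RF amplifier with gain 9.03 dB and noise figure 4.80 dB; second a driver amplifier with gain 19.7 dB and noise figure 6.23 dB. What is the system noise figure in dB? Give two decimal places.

5.34 dB

Convert to linear (a loss of L dB is a gain of −L dB): F_i = 10^(NF_i/10), G_i = 10^(G_i,dB/10)
  Stage 1: F_1 = 10^(4.80/10) = 3.020, G_1 = 10^(9.03/10) = 7.998
  Stage 2: F_2 = 10^(6.23/10) = 4.198, G_2 = 10^(19.7/10) = 93.33
Friis cascade:
  F = 3.020 + (4.198 − 1)/7.998 = 3.420
NF = 10 log₁₀(3.420) = 5.34 dB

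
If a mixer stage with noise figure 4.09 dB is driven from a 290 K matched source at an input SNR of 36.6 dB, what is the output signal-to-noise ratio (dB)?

32.51 dB

By definition F = SNR_in/SNR_out, so in dB: SNR_out = SNR_in − NF
SNR_out = 36.6 − 4.09 = 32.51 dB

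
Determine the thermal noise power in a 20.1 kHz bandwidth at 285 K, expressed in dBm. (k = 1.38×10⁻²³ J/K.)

−131.0 dBm

P_n = kTB = 1.38×10⁻²³ × 285 × 2.01×10⁴ = 7.91×10⁻¹⁷ W
In dBm: 10 log₁₀(7.91×10⁻¹⁷ / 10⁻³) = −131.0 dBm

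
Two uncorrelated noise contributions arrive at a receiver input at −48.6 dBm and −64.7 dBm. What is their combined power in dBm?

−48.5 dBm

Convert to linear, add, convert back:
P₁ = 1.38×10⁻⁸ W, P₂ = 3.39×10⁻¹⁰ W
P_tot = 1.41×10⁻⁸ W → 10 log₁₀(P_tot / 10⁻³) = −48.5 dBm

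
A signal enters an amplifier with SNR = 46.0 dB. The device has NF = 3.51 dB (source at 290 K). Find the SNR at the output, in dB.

42.49 dB

By definition F = SNR_in/SNR_out, so in dB: SNR_out = SNR_in − NF
SNR_out = 46.0 − 3.51 = 42.49 dB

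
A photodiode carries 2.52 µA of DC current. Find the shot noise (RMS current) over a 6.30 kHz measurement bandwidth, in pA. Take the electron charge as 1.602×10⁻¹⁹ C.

I_n = √(2qI·B)
2qI·B = 2 × 1.602×10⁻¹⁹ × 2.52×10⁻⁶ × 6.30×10³ = 5.09×10⁻²¹ A²
I_n = √(5.09×10⁻²¹) = 7.13×10⁻¹¹ A = 71.3 pA

71.3 pA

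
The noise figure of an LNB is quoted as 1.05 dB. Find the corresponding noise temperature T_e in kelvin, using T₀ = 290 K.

F = 10^(1.05/10) = 1.2735
T_e = (F − 1)·T₀ = (1.2735 − 1) × 290 = 79.3 K

79.3 K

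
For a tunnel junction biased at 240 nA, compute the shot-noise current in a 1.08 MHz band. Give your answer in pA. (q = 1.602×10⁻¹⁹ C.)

288 pA

I_n = √(2qI·B)
2qI·B = 2 × 1.602×10⁻¹⁹ × 2.40×10⁻⁷ × 1.08×10⁶ = 8.30×10⁻²⁰ A²
I_n = √(8.30×10⁻²⁰) = 2.88×10⁻¹⁰ A = 288 pA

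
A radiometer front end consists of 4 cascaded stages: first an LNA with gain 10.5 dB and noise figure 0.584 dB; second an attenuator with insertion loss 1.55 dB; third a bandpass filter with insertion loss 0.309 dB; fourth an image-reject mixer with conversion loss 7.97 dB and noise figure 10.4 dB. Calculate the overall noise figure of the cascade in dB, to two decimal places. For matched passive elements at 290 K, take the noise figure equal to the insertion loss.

Convert to linear (a loss of L dB is a gain of −L dB): F_i = 10^(NF_i/10), G_i = 10^(G_i,dB/10)
  Stage 1: F_1 = 10^(0.584/10) = 1.144, G_1 = 10^(10.5/10) = 11.22
  Stage 2: F_2 = 10^(1.55/10) = 1.429, G_2 = 10^(−1.55/10) = 0.6998
  Stage 3: F_3 = 10^(0.309/10) = 1.074, G_3 = 10^(−0.309/10) = 0.9313
  Stage 4: F_4 = 10^(10.4/10) = 10.96, G_4 = 10^(−7.97/10) = 0.1596
Friis cascade:
  F = 1.144 + (1.429 − 1)/11.22 + (1.074 − 1)/7.852 + (10.96 − 1)/7.313 = 2.554
NF = 10 log₁₀(2.554) = 4.07 dB

4.07 dB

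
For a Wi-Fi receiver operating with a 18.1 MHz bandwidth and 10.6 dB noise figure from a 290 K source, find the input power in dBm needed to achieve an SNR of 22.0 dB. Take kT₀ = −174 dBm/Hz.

Sensitivity = −174 + 10 log₁₀(B) + NF + SNR_min
= −174 + 72.58 + 10.6 + 22.0
= −68.82 dBm → −68.8 dBm

−68.8 dBm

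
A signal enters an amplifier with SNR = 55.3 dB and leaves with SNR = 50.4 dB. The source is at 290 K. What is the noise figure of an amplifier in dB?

NF (dB) = SNR_in(dB) − SNR_out(dB) when the source is at T₀
NF = 55.3 − 50.4 = 4.9 dB

4.9 dB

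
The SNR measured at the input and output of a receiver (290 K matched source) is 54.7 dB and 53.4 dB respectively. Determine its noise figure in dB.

1.3 dB

NF (dB) = SNR_in(dB) − SNR_out(dB) when the source is at T₀
NF = 54.7 − 53.4 = 1.3 dB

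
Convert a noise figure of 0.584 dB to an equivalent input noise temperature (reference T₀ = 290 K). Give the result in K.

F = 10^(0.584/10) = 1.14393
T_e = (F − 1)·T₀ = (1.14393 − 1) × 290 = 41.7 K

41.7 K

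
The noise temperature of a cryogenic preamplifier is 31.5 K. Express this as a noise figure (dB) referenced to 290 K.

F = 1 + T_e/T₀ = 1 + 31.5/290 = 1.10862
NF = 10 log₁₀(1.10862) = 0.448 dB

0.448 dB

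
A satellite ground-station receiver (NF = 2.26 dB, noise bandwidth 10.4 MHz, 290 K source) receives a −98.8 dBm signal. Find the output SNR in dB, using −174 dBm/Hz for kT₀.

2.8 dB

Noise floor: N = −174 + 10 log₁₀(B) + NF
10 log₁₀(1.04×10⁷) = 70.17 dB
N = −174 + 70.17 + 2.26 = −101.57 dBm
SNR = P_sig − N = −98.8 − (−101.57) = 2.77 dB → 2.8 dB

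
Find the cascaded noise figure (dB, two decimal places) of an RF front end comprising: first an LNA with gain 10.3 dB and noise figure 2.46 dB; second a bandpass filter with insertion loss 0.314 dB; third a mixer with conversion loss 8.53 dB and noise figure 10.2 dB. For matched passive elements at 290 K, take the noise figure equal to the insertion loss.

4.34 dB

Convert to linear (a loss of L dB is a gain of −L dB): F_i = 10^(NF_i/10), G_i = 10^(G_i,dB/10)
  Stage 1: F_1 = 10^(2.46/10) = 1.762, G_1 = 10^(10.3/10) = 10.72
  Stage 2: F_2 = 10^(0.314/10) = 1.075, G_2 = 10^(−0.314/10) = 0.9303
  Stage 3: F_3 = 10^(10.2/10) = 10.47, G_3 = 10^(−8.53/10) = 0.1403
Friis cascade:
  F = 1.762 + (1.075 − 1)/10.72 + (10.47 − 1)/9.968 = 2.719
NF = 10 log₁₀(2.719) = 4.34 dB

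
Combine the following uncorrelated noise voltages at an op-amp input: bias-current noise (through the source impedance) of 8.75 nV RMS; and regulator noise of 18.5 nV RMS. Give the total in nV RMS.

20.5 nV

Uncorrelated sources add in power (mean-square): V_tot = √(ΣV_i²)
V_tot = √[(8.75×10⁻⁹)² + (1.85×10⁻⁸)²] = 2.05×10⁻⁸ V = 20.5 nV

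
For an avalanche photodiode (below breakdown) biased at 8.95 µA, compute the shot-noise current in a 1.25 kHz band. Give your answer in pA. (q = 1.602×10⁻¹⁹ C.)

I_n = √(2qI·B)
2qI·B = 2 × 1.602×10⁻¹⁹ × 8.95×10⁻⁶ × 1.25×10³ = 3.58×10⁻²¹ A²
I_n = √(3.58×10⁻²¹) = 5.99×10⁻¹¹ A = 59.9 pA

59.9 pA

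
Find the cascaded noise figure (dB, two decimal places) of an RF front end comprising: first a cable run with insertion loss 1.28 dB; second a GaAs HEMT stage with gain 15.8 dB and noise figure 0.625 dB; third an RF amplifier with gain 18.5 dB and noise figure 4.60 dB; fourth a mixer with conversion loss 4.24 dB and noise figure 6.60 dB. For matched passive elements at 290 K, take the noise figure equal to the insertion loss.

Convert to linear (a loss of L dB is a gain of −L dB): F_i = 10^(NF_i/10), G_i = 10^(G_i,dB/10)
  Stage 1: F_1 = 10^(1.28/10) = 1.343, G_1 = 10^(−1.28/10) = 0.7447
  Stage 2: F_2 = 10^(0.625/10) = 1.155, G_2 = 10^(15.8/10) = 38.02
  Stage 3: F_3 = 10^(4.60/10) = 2.884, G_3 = 10^(18.5/10) = 70.79
  Stage 4: F_4 = 10^(6.60/10) = 4.571, G_4 = 10^(−4.24/10) = 0.3767
Friis cascade:
  F = 1.343 + (1.155 − 1)/0.7447 + (2.884 − 1)/28.31 + (4.571 − 1)/2004 = 1.619
NF = 10 log₁₀(1.619) = 2.09 dB

2.09 dB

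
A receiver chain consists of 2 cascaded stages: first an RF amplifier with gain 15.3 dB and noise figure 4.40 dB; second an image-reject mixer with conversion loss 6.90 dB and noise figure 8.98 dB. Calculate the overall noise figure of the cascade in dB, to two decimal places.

Convert to linear (a loss of L dB is a gain of −L dB): F_i = 10^(NF_i/10), G_i = 10^(G_i,dB/10)
  Stage 1: F_1 = 10^(4.40/10) = 2.754, G_1 = 10^(15.3/10) = 33.88
  Stage 2: F_2 = 10^(8.98/10) = 7.907, G_2 = 10^(−6.90/10) = 0.2042
Friis cascade:
  F = 2.754 + (7.907 − 1)/33.88 = 2.958
NF = 10 log₁₀(2.958) = 4.71 dB

4.71 dB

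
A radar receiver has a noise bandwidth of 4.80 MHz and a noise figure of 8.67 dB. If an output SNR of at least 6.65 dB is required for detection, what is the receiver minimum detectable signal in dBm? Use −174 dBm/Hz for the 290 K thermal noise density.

Sensitivity = −174 + 10 log₁₀(B) + NF + SNR_min
= −174 + 66.81 + 8.67 + 6.65
= −91.87 dBm → −91.9 dBm

−91.9 dBm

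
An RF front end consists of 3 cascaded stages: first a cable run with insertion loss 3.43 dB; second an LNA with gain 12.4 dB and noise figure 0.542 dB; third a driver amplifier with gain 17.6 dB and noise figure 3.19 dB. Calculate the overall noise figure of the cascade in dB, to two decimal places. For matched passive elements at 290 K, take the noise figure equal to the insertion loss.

4.20 dB

Convert to linear (a loss of L dB is a gain of −L dB): F_i = 10^(NF_i/10), G_i = 10^(G_i,dB/10)
  Stage 1: F_1 = 10^(3.43/10) = 2.203, G_1 = 10^(−3.43/10) = 0.4539
  Stage 2: F_2 = 10^(0.542/10) = 1.133, G_2 = 10^(12.4/10) = 17.38
  Stage 3: F_3 = 10^(3.19/10) = 2.084, G_3 = 10^(17.6/10) = 57.54
Friis cascade:
  F = 2.203 + (1.133 − 1)/0.4539 + (2.084 − 1)/7.889 = 2.633
NF = 10 log₁₀(2.633) = 4.20 dB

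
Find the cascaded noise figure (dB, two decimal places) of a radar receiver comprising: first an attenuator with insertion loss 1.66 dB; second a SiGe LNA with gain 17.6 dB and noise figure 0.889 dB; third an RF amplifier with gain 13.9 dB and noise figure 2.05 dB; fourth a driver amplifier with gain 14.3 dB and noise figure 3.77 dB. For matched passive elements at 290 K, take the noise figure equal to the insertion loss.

Convert to linear (a loss of L dB is a gain of −L dB): F_i = 10^(NF_i/10), G_i = 10^(G_i,dB/10)
  Stage 1: F_1 = 10^(1.66/10) = 1.466, G_1 = 10^(−1.66/10) = 0.6823
  Stage 2: F_2 = 10^(0.889/10) = 1.227, G_2 = 10^(17.6/10) = 57.54
  Stage 3: F_3 = 10^(2.05/10) = 1.603, G_3 = 10^(13.9/10) = 24.55
  Stage 4: F_4 = 10^(3.77/10) = 2.382, G_4 = 10^(14.3/10) = 26.92
Friis cascade:
  F = 1.466 + (1.227 − 1)/0.6823 + (1.603 − 1)/39.26 + (2.382 − 1)/963.8 = 1.815
NF = 10 log₁₀(1.815) = 2.59 dB

2.59 dB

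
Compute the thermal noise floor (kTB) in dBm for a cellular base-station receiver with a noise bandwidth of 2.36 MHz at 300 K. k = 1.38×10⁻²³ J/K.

P_n = kTB = 1.38×10⁻²³ × 300 × 2.36×10⁶ = 9.77×10⁻¹⁵ W
In dBm: 10 log₁₀(9.77×10⁻¹⁵ / 10⁻³) = −110.1 dBm

−110.1 dBm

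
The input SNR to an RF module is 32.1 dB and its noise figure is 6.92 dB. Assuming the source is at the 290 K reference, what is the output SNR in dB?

By definition F = SNR_in/SNR_out, so in dB: SNR_out = SNR_in − NF
SNR_out = 32.1 − 6.92 = 25.18 dB

25.18 dB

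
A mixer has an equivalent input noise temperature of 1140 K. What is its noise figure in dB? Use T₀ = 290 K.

F = 1 + T_e/T₀ = 1 + 1140/290 = 4.93103
NF = 10 log₁₀(4.93103) = 6.93 dB

6.93 dB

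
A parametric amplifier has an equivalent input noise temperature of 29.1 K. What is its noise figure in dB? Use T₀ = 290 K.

0.415 dB

F = 1 + T_e/T₀ = 1 + 29.1/290 = 1.10034
NF = 10 log₁₀(1.10034) = 0.415 dB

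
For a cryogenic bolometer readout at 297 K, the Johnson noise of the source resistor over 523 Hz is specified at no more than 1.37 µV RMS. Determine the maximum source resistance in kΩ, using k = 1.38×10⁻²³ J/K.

219 kΩ

Johnson–Nyquist: V_n = √(4kTRB) ⇒ R = V_n² / (4kTB)
4kTB = 4 × 1.38×10⁻²³ × 297 × 5.23×10² = 8.57×10⁻¹⁸
R = (1.37×10⁻⁶)² / 8.57×10⁻¹⁸ = 2.19×10⁵ Ω = 219 kΩ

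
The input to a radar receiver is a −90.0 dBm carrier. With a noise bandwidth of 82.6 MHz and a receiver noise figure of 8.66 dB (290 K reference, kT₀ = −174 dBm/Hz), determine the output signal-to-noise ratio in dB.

Noise floor: N = −174 + 10 log₁₀(B) + NF
10 log₁₀(8.26×10⁷) = 79.17 dB
N = −174 + 79.17 + 8.66 = −86.17 dBm
SNR = P_sig − N = −90.0 − (−86.17) = −3.83 dB → −3.8 dB

−3.8 dB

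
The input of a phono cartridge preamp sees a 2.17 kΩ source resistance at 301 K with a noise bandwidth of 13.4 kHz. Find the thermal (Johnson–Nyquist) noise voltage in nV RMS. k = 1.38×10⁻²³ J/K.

695 nV

V_n = √(4kTRB)
4kTRB = 4 × 1.38×10⁻²³ × 301 × 2.17×10³ × 1.34×10⁴ = 4.83×10⁻¹³ V²
V_n = √(4.83×10⁻¹³) = 6.95×10⁻⁷ V = 695 nV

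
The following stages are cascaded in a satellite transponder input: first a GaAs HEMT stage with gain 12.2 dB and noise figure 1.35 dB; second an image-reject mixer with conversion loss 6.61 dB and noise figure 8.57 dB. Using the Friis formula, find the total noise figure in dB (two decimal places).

Convert to linear (a loss of L dB is a gain of −L dB): F_i = 10^(NF_i/10), G_i = 10^(G_i,dB/10)
  Stage 1: F_1 = 10^(1.35/10) = 1.365, G_1 = 10^(12.2/10) = 16.60
  Stage 2: F_2 = 10^(8.57/10) = 7.194, G_2 = 10^(−6.61/10) = 0.2183
Friis cascade:
  F = 1.365 + (7.194 − 1)/16.60 = 1.738
NF = 10 log₁₀(1.738) = 2.40 dB

2.40 dB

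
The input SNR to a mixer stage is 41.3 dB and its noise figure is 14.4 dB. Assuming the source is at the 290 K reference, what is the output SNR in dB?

By definition F = SNR_in/SNR_out, so in dB: SNR_out = SNR_in − NF
SNR_out = 41.3 − 14.4 = 26.9 dB

26.9 dB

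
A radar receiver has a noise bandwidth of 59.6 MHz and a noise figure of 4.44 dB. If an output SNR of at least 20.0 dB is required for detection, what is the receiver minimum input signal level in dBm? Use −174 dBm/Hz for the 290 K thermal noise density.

−71.8 dBm

Sensitivity = −174 + 10 log₁₀(B) + NF + SNR_min
= −174 + 77.75 + 4.44 + 20.0
= −71.81 dBm → −71.8 dBm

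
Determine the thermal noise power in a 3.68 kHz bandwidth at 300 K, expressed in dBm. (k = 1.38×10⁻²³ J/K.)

P_n = kTB = 1.38×10⁻²³ × 300 × 3.68×10³ = 1.52×10⁻¹⁷ W
In dBm: 10 log₁₀(1.52×10⁻¹⁷ / 10⁻³) = −138.2 dBm

−138.2 dBm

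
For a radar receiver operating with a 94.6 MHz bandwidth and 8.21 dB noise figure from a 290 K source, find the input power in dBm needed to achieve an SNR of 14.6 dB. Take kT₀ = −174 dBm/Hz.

Sensitivity = −174 + 10 log₁₀(B) + NF + SNR_min
= −174 + 79.76 + 8.21 + 14.6
= −71.43 dBm → −71.4 dBm

−71.4 dBm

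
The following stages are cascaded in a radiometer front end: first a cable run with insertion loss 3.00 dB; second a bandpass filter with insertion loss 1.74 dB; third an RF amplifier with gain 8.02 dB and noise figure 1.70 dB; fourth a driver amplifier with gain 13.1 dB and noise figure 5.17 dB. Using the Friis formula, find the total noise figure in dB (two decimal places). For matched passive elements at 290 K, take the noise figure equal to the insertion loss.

Convert to linear (a loss of L dB is a gain of −L dB): F_i = 10^(NF_i/10), G_i = 10^(G_i,dB/10)
  Stage 1: F_1 = 10^(3.00/10) = 1.995, G_1 = 10^(−3.00/10) = 0.5012
  Stage 2: F_2 = 10^(1.74/10) = 1.493, G_2 = 10^(−1.74/10) = 0.6699
  Stage 3: F_3 = 10^(1.70/10) = 1.479, G_3 = 10^(8.02/10) = 6.339
  Stage 4: F_4 = 10^(5.17/10) = 3.289, G_4 = 10^(13.1/10) = 20.42
Friis cascade:
  F = 1.995 + (1.493 − 1)/0.5012 + (1.479 − 1)/0.3357 + (3.289 − 1)/2.128 = 5.481
NF = 10 log₁₀(5.481) = 7.39 dB

7.39 dB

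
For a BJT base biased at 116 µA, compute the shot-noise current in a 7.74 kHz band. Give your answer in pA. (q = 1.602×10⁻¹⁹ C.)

536 pA

I_n = √(2qI·B)
2qI·B = 2 × 1.602×10⁻¹⁹ × 1.16×10⁻⁴ × 7.74×10³ = 2.88×10⁻¹⁹ A²
I_n = √(2.88×10⁻¹⁹) = 5.36×10⁻¹⁰ A = 536 pA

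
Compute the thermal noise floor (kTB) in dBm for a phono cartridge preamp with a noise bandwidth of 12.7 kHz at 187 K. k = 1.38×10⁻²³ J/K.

P_n = kTB = 1.38×10⁻²³ × 187 × 1.27×10⁴ = 3.28×10⁻¹⁷ W
In dBm: 10 log₁₀(3.28×10⁻¹⁷ / 10⁻³) = −134.8 dBm

−134.8 dBm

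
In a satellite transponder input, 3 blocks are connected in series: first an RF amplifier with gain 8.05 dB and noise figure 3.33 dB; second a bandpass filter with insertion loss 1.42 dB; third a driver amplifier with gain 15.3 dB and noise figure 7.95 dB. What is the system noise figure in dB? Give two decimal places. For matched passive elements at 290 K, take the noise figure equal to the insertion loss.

Convert to linear (a loss of L dB is a gain of −L dB): F_i = 10^(NF_i/10), G_i = 10^(G_i,dB/10)
  Stage 1: F_1 = 10^(3.33/10) = 2.153, G_1 = 10^(8.05/10) = 6.383
  Stage 2: F_2 = 10^(1.42/10) = 1.387, G_2 = 10^(−1.42/10) = 0.7211
  Stage 3: F_3 = 10^(7.95/10) = 6.237, G_3 = 10^(15.3/10) = 33.88
Friis cascade:
  F = 2.153 + (1.387 − 1)/6.383 + (6.237 − 1)/4.603 = 3.351
NF = 10 log₁₀(3.351) = 5.25 dB

5.25 dB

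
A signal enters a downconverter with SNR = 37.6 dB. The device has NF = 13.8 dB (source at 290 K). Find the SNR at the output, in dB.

By definition F = SNR_in/SNR_out, so in dB: SNR_out = SNR_in − NF
SNR_out = 37.6 − 13.8 = 23.8 dB

23.8 dB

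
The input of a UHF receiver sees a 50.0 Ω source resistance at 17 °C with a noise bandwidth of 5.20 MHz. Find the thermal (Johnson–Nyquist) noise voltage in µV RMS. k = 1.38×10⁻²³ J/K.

T = 17 °C + 273.15 = 290.15 K
V_n = √(4kTRB)
4kTRB = 4 × 1.38×10⁻²³ × 290.15 × 5.00×10¹ × 5.20×10⁶ = 4.16×10⁻¹² V²
V_n = √(4.16×10⁻¹²) = 2.04×10⁻⁶ V = 2.04 µV

2.04 µV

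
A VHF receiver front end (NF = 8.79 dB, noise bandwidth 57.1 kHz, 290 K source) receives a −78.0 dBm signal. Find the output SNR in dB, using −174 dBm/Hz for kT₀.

39.6 dB

Noise floor: N = −174 + 10 log₁₀(B) + NF
10 log₁₀(5.71×10⁴) = 47.57 dB
N = −174 + 47.57 + 8.79 = −117.64 dBm
SNR = P_sig − N = −78.0 − (−117.64) = 39.64 dB → 39.6 dB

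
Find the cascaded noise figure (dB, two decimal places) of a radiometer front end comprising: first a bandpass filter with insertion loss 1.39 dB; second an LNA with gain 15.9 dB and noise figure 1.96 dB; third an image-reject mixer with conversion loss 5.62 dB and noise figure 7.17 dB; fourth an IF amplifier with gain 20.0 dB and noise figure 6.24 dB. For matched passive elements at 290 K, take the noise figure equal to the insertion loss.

Convert to linear (a loss of L dB is a gain of −L dB): F_i = 10^(NF_i/10), G_i = 10^(G_i,dB/10)
  Stage 1: F_1 = 10^(1.39/10) = 1.377, G_1 = 10^(−1.39/10) = 0.7261
  Stage 2: F_2 = 10^(1.96/10) = 1.570, G_2 = 10^(15.9/10) = 38.90
  Stage 3: F_3 = 10^(7.17/10) = 5.212, G_3 = 10^(−5.62/10) = 0.2742
  Stage 4: F_4 = 10^(6.24/10) = 4.207, G_4 = 10^(20.0/10) = 100.0
Friis cascade:
  F = 1.377 + (1.570 − 1)/0.7261 + (5.212 − 1)/28.25 + (4.207 − 1)/7.745 = 2.726
NF = 10 log₁₀(2.726) = 4.36 dB

4.36 dB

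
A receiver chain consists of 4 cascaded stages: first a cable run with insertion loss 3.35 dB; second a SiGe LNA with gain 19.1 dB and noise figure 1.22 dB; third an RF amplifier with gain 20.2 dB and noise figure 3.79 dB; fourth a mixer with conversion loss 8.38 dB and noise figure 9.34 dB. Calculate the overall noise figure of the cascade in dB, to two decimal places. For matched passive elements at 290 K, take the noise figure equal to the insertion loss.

Convert to linear (a loss of L dB is a gain of −L dB): F_i = 10^(NF_i/10), G_i = 10^(G_i,dB/10)
  Stage 1: F_1 = 10^(3.35/10) = 2.163, G_1 = 10^(−3.35/10) = 0.4624
  Stage 2: F_2 = 10^(1.22/10) = 1.324, G_2 = 10^(19.1/10) = 81.28
  Stage 3: F_3 = 10^(3.79/10) = 2.393, G_3 = 10^(20.2/10) = 104.7
  Stage 4: F_4 = 10^(9.34/10) = 8.590, G_4 = 10^(−8.38/10) = 0.1452
Friis cascade:
  F = 2.163 + (1.324 − 1)/0.4624 + (2.393 − 1)/37.58 + (8.590 − 1)/3936 = 2.903
NF = 10 log₁₀(2.903) = 4.63 dB

4.63 dB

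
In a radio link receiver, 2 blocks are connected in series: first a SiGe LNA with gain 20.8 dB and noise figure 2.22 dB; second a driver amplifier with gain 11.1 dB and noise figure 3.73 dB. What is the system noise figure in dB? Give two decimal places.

2.25 dB

Convert to linear (a loss of L dB is a gain of −L dB): F_i = 10^(NF_i/10), G_i = 10^(G_i,dB/10)
  Stage 1: F_1 = 10^(2.22/10) = 1.667, G_1 = 10^(20.8/10) = 120.2
  Stage 2: F_2 = 10^(3.73/10) = 2.360, G_2 = 10^(11.1/10) = 12.88
Friis cascade:
  F = 1.667 + (2.360 − 1)/120.2 = 1.679
NF = 10 log₁₀(1.679) = 2.25 dB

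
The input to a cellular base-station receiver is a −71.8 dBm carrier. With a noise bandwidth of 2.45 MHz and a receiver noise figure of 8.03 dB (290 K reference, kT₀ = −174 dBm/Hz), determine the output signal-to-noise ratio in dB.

30.3 dB

Noise floor: N = −174 + 10 log₁₀(B) + NF
10 log₁₀(2.45×10⁶) = 63.89 dB
N = −174 + 63.89 + 8.03 = −102.08 dBm
SNR = P_sig − N = −71.8 − (−102.08) = 30.28 dB → 30.3 dB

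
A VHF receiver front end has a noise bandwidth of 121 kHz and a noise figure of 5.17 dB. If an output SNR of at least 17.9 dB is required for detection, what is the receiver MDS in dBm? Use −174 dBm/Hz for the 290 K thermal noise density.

Sensitivity = −174 + 10 log₁₀(B) + NF + SNR_min
= −174 + 50.83 + 5.17 + 17.9
= −100.10 dBm → −100.1 dBm

−100.1 dBm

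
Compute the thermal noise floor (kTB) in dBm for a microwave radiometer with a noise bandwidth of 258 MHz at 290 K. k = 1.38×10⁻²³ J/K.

P_n = kTB = 1.38×10⁻²³ × 290 × 2.58×10⁸ = 1.03×10⁻¹² W
In dBm: 10 log₁₀(1.03×10⁻¹² / 10⁻³) = −89.9 dBm

−89.9 dBm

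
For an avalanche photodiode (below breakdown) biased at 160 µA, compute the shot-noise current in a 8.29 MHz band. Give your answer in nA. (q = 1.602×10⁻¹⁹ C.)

I_n = √(2qI·B)
2qI·B = 2 × 1.602×10⁻¹⁹ × 1.60×10⁻⁴ × 8.29×10⁶ = 4.25×10⁻¹⁶ A²
I_n = √(4.25×10⁻¹⁶) = 2.06×10⁻⁸ A = 20.6 nA

20.6 nA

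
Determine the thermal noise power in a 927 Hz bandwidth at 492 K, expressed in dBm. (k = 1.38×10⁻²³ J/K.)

P_n = kTB = 1.38×10⁻²³ × 492 × 9.27×10² = 6.29×10⁻¹⁸ W
In dBm: 10 log₁₀(6.29×10⁻¹⁸ / 10⁻³) = −142.0 dBm

−142.0 dBm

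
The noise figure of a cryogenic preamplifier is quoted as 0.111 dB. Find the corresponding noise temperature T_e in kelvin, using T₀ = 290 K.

F = 10^(0.111/10) = 1.02589
T_e = (F − 1)·T₀ = (1.02589 − 1) × 290 = 7.51 K

7.51 K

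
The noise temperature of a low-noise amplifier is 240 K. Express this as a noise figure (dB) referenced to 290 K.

F = 1 + T_e/T₀ = 1 + 240/290 = 1.82759
NF = 10 log₁₀(1.82759) = 2.62 dB

2.62 dB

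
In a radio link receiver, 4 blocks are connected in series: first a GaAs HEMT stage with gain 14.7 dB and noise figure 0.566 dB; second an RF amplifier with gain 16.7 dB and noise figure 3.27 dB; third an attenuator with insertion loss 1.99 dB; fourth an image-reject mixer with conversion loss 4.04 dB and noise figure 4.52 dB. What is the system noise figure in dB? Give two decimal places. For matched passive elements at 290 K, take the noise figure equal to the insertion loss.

0.72 dB

Convert to linear (a loss of L dB is a gain of −L dB): F_i = 10^(NF_i/10), G_i = 10^(G_i,dB/10)
  Stage 1: F_1 = 10^(0.566/10) = 1.139, G_1 = 10^(14.7/10) = 29.51
  Stage 2: F_2 = 10^(3.27/10) = 2.123, G_2 = 10^(16.7/10) = 46.77
  Stage 3: F_3 = 10^(1.99/10) = 1.581, G_3 = 10^(−1.99/10) = 0.6324
  Stage 4: F_4 = 10^(4.52/10) = 2.831, G_4 = 10^(−4.04/10) = 0.3945
Friis cascade:
  F = 1.139 + (2.123 − 1)/29.51 + (1.581 − 1)/1380 + (2.831 − 1)/873.0 = 1.180
NF = 10 log₁₀(1.180) = 0.72 dB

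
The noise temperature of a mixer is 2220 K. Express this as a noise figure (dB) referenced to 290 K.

9.37 dB

F = 1 + T_e/T₀ = 1 + 2220/290 = 8.65517
NF = 10 log₁₀(8.65517) = 9.37 dB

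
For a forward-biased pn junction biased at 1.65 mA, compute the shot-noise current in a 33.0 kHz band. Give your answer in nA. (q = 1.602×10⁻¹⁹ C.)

I_n = √(2qI·B)
2qI·B = 2 × 1.602×10⁻¹⁹ × 1.65×10⁻³ × 3.30×10⁴ = 1.74×10⁻¹⁷ A²
I_n = √(1.74×10⁻¹⁷) = 4.18×10⁻⁹ A = 4.18 nA

4.18 nA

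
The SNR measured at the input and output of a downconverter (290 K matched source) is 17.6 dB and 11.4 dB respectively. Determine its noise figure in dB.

6.2 dB

NF (dB) = SNR_in(dB) − SNR_out(dB) when the source is at T₀
NF = 17.6 − 11.4 = 6.2 dB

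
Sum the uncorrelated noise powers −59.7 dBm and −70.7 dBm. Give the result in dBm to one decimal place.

Convert to linear, add, convert back:
P₁ = 1.07×10⁻⁹ W, P₂ = 8.51×10⁻¹¹ W
P_tot = 1.16×10⁻⁹ W → 10 log₁₀(P_tot / 10⁻³) = −59.4 dBm

−59.4 dBm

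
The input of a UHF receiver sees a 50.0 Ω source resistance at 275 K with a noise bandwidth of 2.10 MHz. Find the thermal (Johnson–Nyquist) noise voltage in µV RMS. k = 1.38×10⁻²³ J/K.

V_n = √(4kTRB)
4kTRB = 4 × 1.38×10⁻²³ × 275 × 5.00×10¹ × 2.10×10⁶ = 1.59×10⁻¹² V²
V_n = √(1.59×10⁻¹²) = 1.26×10⁻⁶ V = 1.26 µV

1.26 µV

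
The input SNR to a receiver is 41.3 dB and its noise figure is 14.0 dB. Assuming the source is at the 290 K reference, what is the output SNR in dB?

27.3 dB

By definition F = SNR_in/SNR_out, so in dB: SNR_out = SNR_in − NF
SNR_out = 41.3 − 14.0 = 27.3 dB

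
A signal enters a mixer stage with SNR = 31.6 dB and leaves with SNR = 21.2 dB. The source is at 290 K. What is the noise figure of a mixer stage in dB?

10.4 dB

NF (dB) = SNR_in(dB) − SNR_out(dB) when the source is at T₀
NF = 31.6 − 21.2 = 10.4 dB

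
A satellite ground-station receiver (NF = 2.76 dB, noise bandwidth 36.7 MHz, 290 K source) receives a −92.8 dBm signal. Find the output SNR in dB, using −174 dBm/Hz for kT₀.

2.8 dB

Noise floor: N = −174 + 10 log₁₀(B) + NF
10 log₁₀(3.67×10⁷) = 75.65 dB
N = −174 + 75.65 + 2.76 = −95.59 dBm
SNR = P_sig − N = −92.8 − (−95.59) = 2.79 dB → 2.8 dB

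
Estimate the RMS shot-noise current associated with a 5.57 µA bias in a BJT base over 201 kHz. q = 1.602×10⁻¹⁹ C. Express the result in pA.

I_n = √(2qI·B)
2qI·B = 2 × 1.602×10⁻¹⁹ × 5.57×10⁻⁶ × 2.01×10⁵ = 3.59×10⁻¹⁹ A²
I_n = √(3.59×10⁻¹⁹) = 5.99×10⁻¹⁰ A = 599 pA

599 pA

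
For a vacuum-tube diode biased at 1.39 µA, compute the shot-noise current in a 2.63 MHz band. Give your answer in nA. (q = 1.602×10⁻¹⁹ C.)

I_n = √(2qI·B)
2qI·B = 2 × 1.602×10⁻¹⁹ × 1.39×10⁻⁶ × 2.63×10⁶ = 1.17×10⁻¹⁸ A²
I_n = √(1.17×10⁻¹⁸) = 1.08×10⁻⁹ A = 1.08 nA

1.08 nA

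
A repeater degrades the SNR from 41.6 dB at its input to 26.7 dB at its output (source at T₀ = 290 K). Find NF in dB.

14.9 dB

NF (dB) = SNR_in(dB) − SNR_out(dB) when the source is at T₀
NF = 41.6 − 26.7 = 14.9 dB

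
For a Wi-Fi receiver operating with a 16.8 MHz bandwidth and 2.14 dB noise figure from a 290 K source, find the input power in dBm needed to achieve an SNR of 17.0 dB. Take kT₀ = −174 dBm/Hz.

Sensitivity = −174 + 10 log₁₀(B) + NF + SNR_min
= −174 + 72.25 + 2.14 + 17.0
= −82.61 dBm → −82.6 dBm

−82.6 dBm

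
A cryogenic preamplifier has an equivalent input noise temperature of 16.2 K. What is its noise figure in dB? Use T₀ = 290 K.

F = 1 + T_e/T₀ = 1 + 16.2/290 = 1.05586
NF = 10 log₁₀(1.05586) = 0.236 dB

0.236 dB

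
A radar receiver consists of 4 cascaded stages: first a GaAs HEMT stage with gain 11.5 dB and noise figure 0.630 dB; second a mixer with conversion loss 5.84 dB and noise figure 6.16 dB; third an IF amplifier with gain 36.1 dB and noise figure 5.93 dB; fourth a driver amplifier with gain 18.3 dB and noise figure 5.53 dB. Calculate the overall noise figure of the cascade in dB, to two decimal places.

Convert to linear (a loss of L dB is a gain of −L dB): F_i = 10^(NF_i/10), G_i = 10^(G_i,dB/10)
  Stage 1: F_1 = 10^(0.630/10) = 1.156, G_1 = 10^(11.5/10) = 14.13
  Stage 2: F_2 = 10^(6.16/10) = 4.130, G_2 = 10^(−5.84/10) = 0.2606
  Stage 3: F_3 = 10^(5.93/10) = 3.917, G_3 = 10^(36.1/10) = 4074
  Stage 4: F_4 = 10^(5.53/10) = 3.573, G_4 = 10^(18.3/10) = 67.61
Friis cascade:
  F = 1.156 + (4.130 − 1)/14.13 + (3.917 − 1)/3.681 + (3.573 − 1)/1.500×10⁴ = 2.170
NF = 10 log₁₀(2.170) = 3.37 dB

3.37 dB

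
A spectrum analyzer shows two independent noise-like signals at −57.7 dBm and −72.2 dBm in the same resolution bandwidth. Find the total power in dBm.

Convert to linear, add, convert back:
P₁ = 1.70×10⁻⁹ W, P₂ = 6.03×10⁻¹¹ W
P_tot = 1.76×10⁻⁹ W → 10 log₁₀(P_tot / 10⁻³) = −57.5 dBm

−57.5 dBm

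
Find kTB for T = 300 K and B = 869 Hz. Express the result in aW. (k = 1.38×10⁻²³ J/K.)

3.60 aW

P_n = kTB = 1.38×10⁻²³ × 300 × 8.69×10² = 3.60×10⁻¹⁸ W = 3.60 aW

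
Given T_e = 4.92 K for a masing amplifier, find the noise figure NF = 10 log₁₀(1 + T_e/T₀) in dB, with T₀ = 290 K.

0.073 dB

F = 1 + T_e/T₀ = 1 + 4.92/290 = 1.01697
NF = 10 log₁₀(1.01697) = 0.073 dB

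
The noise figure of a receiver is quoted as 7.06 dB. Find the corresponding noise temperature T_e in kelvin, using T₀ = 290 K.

1184 K

F = 10^(7.06/10) = 5.08159
T_e = (F − 1)·T₀ = (5.08159 − 1) × 290 = 1184 K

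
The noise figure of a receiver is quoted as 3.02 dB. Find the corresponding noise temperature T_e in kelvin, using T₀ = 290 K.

F = 10^(3.02/10) = 2.00447
T_e = (F − 1)·T₀ = (2.00447 − 1) × 290 = 291 K

291 K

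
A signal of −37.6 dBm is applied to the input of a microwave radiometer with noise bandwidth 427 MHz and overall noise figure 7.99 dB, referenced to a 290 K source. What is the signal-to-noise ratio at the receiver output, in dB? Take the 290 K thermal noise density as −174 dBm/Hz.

Noise floor: N = −174 + 10 log₁₀(B) + NF
10 log₁₀(4.27×10⁸) = 86.3 dB
N = −174 + 86.3 + 7.99 = −79.71 dBm
SNR = P_sig − N = −37.6 − (−79.71) = 42.11 dB → 42.1 dB

42.1 dB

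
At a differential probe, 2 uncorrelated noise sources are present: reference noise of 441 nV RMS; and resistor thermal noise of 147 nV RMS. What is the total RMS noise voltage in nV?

465 nV

Uncorrelated sources add in power (mean-square): V_tot = √(ΣV_i²)
V_tot = √[(4.41×10⁻⁷)² + (1.47×10⁻⁷)²] = 4.65×10⁻⁷ V = 465 nV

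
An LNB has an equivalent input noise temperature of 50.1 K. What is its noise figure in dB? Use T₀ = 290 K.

0.692 dB

F = 1 + T_e/T₀ = 1 + 50.1/290 = 1.17276
NF = 10 log₁₀(1.17276) = 0.692 dB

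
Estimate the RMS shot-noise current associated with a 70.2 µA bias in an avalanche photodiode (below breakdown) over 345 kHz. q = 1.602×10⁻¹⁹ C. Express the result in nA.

2.79 nA

I_n = √(2qI·B)
2qI·B = 2 × 1.602×10⁻¹⁹ × 7.02×10⁻⁵ × 3.45×10⁵ = 7.76×10⁻¹⁸ A²
I_n = √(7.76×10⁻¹⁸) = 2.79×10⁻⁹ A = 2.79 nA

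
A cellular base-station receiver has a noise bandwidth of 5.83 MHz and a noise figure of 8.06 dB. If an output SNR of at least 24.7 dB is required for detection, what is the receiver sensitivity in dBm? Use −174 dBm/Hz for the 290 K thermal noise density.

Sensitivity = −174 + 10 log₁₀(B) + NF + SNR_min
= −174 + 67.66 + 8.06 + 24.7
= −73.58 dBm → −73.6 dBm

−73.6 dBm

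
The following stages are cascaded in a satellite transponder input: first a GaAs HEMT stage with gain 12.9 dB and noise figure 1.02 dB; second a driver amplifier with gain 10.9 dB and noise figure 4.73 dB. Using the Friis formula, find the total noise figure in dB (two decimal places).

1.35 dB

Convert to linear (a loss of L dB is a gain of −L dB): F_i = 10^(NF_i/10), G_i = 10^(G_i,dB/10)
  Stage 1: F_1 = 10^(1.02/10) = 1.265, G_1 = 10^(12.9/10) = 19.50
  Stage 2: F_2 = 10^(4.73/10) = 2.972, G_2 = 10^(10.9/10) = 12.30
Friis cascade:
  F = 1.265 + (2.972 − 1)/19.50 = 1.366
NF = 10 log₁₀(1.366) = 1.35 dB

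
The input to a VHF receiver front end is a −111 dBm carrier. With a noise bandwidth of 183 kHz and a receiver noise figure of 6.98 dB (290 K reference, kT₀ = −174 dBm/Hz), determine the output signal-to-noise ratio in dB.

Noise floor: N = −174 + 10 log₁₀(B) + NF
10 log₁₀(1.83×10⁵) = 52.62 dB
N = −174 + 52.62 + 6.98 = −114.40 dBm
SNR = P_sig − N = −111 − (−114.40) = 3.40 dB → 3.4 dB

3.4 dB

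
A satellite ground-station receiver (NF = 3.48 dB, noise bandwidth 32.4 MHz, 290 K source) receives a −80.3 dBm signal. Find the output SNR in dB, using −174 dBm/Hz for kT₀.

15.1 dB

Noise floor: N = −174 + 10 log₁₀(B) + NF
10 log₁₀(3.24×10⁷) = 75.11 dB
N = −174 + 75.11 + 3.48 = −95.41 dBm
SNR = P_sig − N = −80.3 − (−95.41) = 15.11 dB → 15.1 dB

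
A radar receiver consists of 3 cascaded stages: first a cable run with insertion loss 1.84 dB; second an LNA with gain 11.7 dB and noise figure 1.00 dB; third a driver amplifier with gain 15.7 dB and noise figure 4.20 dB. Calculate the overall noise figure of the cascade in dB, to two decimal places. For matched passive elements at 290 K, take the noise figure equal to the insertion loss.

3.20 dB

Convert to linear (a loss of L dB is a gain of −L dB): F_i = 10^(NF_i/10), G_i = 10^(G_i,dB/10)
  Stage 1: F_1 = 10^(1.84/10) = 1.528, G_1 = 10^(−1.84/10) = 0.6546
  Stage 2: F_2 = 10^(1.00/10) = 1.259, G_2 = 10^(11.7/10) = 14.79
  Stage 3: F_3 = 10^(4.20/10) = 2.630, G_3 = 10^(15.7/10) = 37.15
Friis cascade:
  F = 1.528 + (1.259 − 1)/0.6546 + (2.630 − 1)/9.683 = 2.091
NF = 10 log₁₀(2.091) = 3.20 dB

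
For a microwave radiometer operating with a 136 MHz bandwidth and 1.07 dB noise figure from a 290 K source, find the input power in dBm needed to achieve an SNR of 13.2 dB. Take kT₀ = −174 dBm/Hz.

−78.4 dBm

Sensitivity = −174 + 10 log₁₀(B) + NF + SNR_min
= −174 + 81.34 + 1.07 + 13.2
= −78.39 dBm → −78.4 dBm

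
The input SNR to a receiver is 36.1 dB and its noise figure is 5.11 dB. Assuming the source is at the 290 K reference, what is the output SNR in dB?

30.99 dB

By definition F = SNR_in/SNR_out, so in dB: SNR_out = SNR_in − NF
SNR_out = 36.1 − 5.11 = 30.99 dB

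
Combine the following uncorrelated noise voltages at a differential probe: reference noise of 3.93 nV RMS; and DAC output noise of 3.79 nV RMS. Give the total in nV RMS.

Uncorrelated sources add in power (mean-square): V_tot = √(ΣV_i²)
V_tot = √[(3.93×10⁻⁹)² + (3.79×10⁻⁹)²] = 5.46×10⁻⁹ V = 5.46 nV

5.46 nV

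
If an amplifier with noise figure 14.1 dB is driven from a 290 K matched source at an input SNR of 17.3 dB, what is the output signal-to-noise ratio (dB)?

3.2 dB

By definition F = SNR_in/SNR_out, so in dB: SNR_out = SNR_in − NF
SNR_out = 17.3 − 14.1 = 3.2 dB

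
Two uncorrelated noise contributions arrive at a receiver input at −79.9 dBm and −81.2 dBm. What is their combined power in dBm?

Convert to linear, add, convert back:
P₁ = 1.02×10⁻¹¹ W, P₂ = 7.59×10⁻¹² W
P_tot = 1.78×10⁻¹¹ W → 10 log₁₀(P_tot / 10⁻³) = −77.5 dBm

−77.5 dBm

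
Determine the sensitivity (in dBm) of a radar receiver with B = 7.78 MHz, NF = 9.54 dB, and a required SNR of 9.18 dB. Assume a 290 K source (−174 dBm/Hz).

Sensitivity = −174 + 10 log₁₀(B) + NF + SNR_min
= −174 + 68.91 + 9.54 + 9.18
= −86.37 dBm → −86.4 dBm

−86.4 dBm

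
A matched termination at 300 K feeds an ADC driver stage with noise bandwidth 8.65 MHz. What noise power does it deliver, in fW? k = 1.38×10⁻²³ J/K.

P_n = kTB = 1.38×10⁻²³ × 300 × 8.65×10⁶ = 3.58×10⁻¹⁴ W = 35.8 fW

35.8 fW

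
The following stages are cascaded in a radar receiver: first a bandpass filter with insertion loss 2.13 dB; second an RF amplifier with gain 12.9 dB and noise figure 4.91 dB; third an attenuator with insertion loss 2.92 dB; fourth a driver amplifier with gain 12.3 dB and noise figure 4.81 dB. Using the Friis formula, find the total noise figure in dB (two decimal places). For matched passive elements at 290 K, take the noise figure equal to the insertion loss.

Convert to linear (a loss of L dB is a gain of −L dB): F_i = 10^(NF_i/10), G_i = 10^(G_i,dB/10)
  Stage 1: F_1 = 10^(2.13/10) = 1.633, G_1 = 10^(−2.13/10) = 0.6124
  Stage 2: F_2 = 10^(4.91/10) = 3.097, G_2 = 10^(12.9/10) = 19.50
  Stage 3: F_3 = 10^(2.92/10) = 1.959, G_3 = 10^(−2.92/10) = 0.5105
  Stage 4: F_4 = 10^(4.81/10) = 3.027, G_4 = 10^(12.3/10) = 16.98
Friis cascade:
  F = 1.633 + (3.097 − 1)/0.6124 + (1.959 − 1)/11.94 + (3.027 − 1)/6.095 = 5.471
NF = 10 log₁₀(5.471) = 7.38 dB

7.38 dB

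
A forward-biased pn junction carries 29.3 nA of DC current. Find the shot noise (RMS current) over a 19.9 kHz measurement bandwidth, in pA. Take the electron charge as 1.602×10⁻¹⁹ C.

I_n = √(2qI·B)
2qI·B = 2 × 1.602×10⁻¹⁹ × 2.93×10⁻⁸ × 1.99×10⁴ = 1.87×10⁻²² A²
I_n = √(1.87×10⁻²²) = 1.37×10⁻¹¹ A = 13.7 pA

13.7 pA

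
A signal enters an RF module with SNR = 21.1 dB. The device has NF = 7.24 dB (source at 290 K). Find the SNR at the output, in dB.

13.86 dB

By definition F = SNR_in/SNR_out, so in dB: SNR_out = SNR_in − NF
SNR_out = 21.1 − 7.24 = 13.86 dB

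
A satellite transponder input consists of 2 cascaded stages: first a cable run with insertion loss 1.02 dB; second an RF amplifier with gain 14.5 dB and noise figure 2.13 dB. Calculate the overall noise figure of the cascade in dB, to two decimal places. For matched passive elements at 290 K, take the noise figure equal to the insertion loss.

Convert to linear (a loss of L dB is a gain of −L dB): F_i = 10^(NF_i/10), G_i = 10^(G_i,dB/10)
  Stage 1: F_1 = 10^(1.02/10) = 1.265, G_1 = 10^(−1.02/10) = 0.7907
  Stage 2: F_2 = 10^(2.13/10) = 1.633, G_2 = 10^(14.5/10) = 28.18
Friis cascade:
  F = 1.265 + (1.633 − 1)/0.7907 = 2.065
NF = 10 log₁₀(2.065) = 3.15 dB

3.15 dB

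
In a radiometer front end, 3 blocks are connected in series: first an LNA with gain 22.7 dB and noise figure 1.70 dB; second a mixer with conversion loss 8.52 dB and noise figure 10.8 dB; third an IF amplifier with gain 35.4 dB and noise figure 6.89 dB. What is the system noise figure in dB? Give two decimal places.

Convert to linear (a loss of L dB is a gain of −L dB): F_i = 10^(NF_i/10), G_i = 10^(G_i,dB/10)
  Stage 1: F_1 = 10^(1.70/10) = 1.479, G_1 = 10^(22.7/10) = 186.2
  Stage 2: F_2 = 10^(10.8/10) = 12.02, G_2 = 10^(−8.52/10) = 0.1406
  Stage 3: F_3 = 10^(6.89/10) = 4.887, G_3 = 10^(35.4/10) = 3467
Friis cascade:
  F = 1.479 + (12.02 − 1)/186.2 + (4.887 − 1)/26.18 = 1.687
NF = 10 log₁₀(1.687) = 2.27 dB

2.27 dB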